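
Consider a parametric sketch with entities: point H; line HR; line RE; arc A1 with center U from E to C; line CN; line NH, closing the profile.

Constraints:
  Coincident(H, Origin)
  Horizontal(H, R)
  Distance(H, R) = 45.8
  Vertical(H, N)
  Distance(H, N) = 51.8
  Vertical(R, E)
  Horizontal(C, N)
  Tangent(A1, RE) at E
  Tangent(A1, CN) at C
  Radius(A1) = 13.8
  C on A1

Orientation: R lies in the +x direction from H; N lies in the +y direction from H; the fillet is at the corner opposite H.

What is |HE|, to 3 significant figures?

59.5

H is at the origin; H and R share the same y with |HR| = 45.8 and R on the +x side, so R = (45.8, 0.00). HN is vertical with |HN| = 51.8 and N on the +y side, so N = (0.00, 51.8). The virtual corner opposite H is at (45.8, 51.8). The tangent condition forces UE to be normal to RE and the tangent condition forces UC to be normal to CN, with radius 13.8, so the center U sits 13.8 in from both sides at U = (32.0, 38.0). That places the tangent points at E = (45.8, 38.0) on RE and C = (32.0, 51.8) on CN. Then |HE| = |E − H| = 59.5.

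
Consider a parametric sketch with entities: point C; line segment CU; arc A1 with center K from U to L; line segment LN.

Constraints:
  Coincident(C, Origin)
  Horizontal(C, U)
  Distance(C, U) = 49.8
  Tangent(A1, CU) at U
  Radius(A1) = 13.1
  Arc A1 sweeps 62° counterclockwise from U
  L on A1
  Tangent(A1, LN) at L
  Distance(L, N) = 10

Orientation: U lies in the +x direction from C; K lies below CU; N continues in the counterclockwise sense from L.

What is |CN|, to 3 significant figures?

37.1

C is at the origin; C and U share the same y with |CU| = 49.8 and U on the +x side, so U = (49.8, 0.00). A1 meets CU tangentially, so KU is at right angles to CU, so K = U + (0, -13.1) = (49.8, -13.1). On A1, U sits at bearing 90° from K; a 62° counterclockwise sweep puts L at bearing 152°, so L = K + 13.1·(cos 152°, sin 152°) = (38.2, -6.95). Since A1 is tangent to LN there, KL ⟂ LN, so LN runs along (−sin 152°, cos 152°); with |LN| = 10.0, N = (33.5, -15.8). Then |CN| = |N − C| = 37.1.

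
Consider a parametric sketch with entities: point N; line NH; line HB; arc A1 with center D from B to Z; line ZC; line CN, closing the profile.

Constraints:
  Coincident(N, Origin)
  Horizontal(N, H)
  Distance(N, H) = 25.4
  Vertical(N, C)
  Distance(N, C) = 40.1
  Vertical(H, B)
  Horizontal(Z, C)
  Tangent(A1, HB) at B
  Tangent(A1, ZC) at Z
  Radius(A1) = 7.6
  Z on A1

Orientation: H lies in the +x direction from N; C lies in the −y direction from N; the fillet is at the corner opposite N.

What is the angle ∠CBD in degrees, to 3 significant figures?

16.7°

N is at the origin; N and H share the same y with |NH| = 25.4 and H on the +x side, so H = (25.4, 0.00). NC is vertical with |NC| = 40.1 and C on the −y side, so C = (0.00, -40.1). The virtual corner opposite N is at (25.4, -40.1). Since A1 is tangent to HB there, DB ⟂ HB and A1 meets ZC tangentially, so DZ is at right angles to ZC, with radius 7.6, so the center D sits 7.6 in from both sides at D = (17.8, -32.5). That places the tangent points at B = (25.4, -32.5) on HB and Z = (17.8, -40.1) on ZC. Then cos ∠CBD = BC·BD / (|BC||BD|), giving 16.7°.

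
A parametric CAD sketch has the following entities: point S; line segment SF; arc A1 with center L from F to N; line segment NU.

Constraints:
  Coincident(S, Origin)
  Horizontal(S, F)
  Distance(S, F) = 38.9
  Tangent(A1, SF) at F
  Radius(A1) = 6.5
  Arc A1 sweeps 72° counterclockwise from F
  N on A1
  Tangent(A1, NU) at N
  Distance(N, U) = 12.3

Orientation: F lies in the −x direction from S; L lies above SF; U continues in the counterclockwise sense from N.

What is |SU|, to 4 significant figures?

33.14

S is at the origin; SF is horizontal with |SF| = 38.9 and F on the −x side, so F = (-38.90, 0.000). Tangency of A1 to SF means the radius LF is perpendicular to SF, so L = F + (0, 6.5) = (-38.90, 6.500). On A1, F sits at bearing -90° from L; a 72° counterclockwise sweep puts N at bearing -18°, so N = L + 6.5·(cos -18°, sin -18°) = (-32.72, 4.491). The tangent condition forces LN to be normal to NU, so NU runs along (−sin -18°, cos -18°); with |NU| = 12.3, U = (-28.92, 16.19). Then |SU| = |U − S| = 33.14.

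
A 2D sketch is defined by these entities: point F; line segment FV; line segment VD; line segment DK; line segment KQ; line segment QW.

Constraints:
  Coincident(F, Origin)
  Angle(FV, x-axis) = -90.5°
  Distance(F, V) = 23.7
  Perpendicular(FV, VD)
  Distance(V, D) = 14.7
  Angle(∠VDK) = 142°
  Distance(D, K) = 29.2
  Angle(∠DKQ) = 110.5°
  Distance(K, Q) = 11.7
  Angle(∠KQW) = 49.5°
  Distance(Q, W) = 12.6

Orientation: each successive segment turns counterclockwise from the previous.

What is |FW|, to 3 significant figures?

28.0

F is at the origin; FV runs at -90.5° with length 23.7, so V = (-0.207, -23.7). FV is perpendicular to VD, so VD runs at -0.500°; with |VD| = 14.7, D = (14.5, -23.8). ∠VDK = 142.0° gives DK at 37.5° from the x-axis; with |DK| = 29.2, K = (37.7, -6.05). ∠DKQ = 110.5° gives KQ at 107° from the x-axis; with |KQ| = 11.7, Q = (34.2, 5.14). ∠KQW = 49.5° gives QW at -122° from the x-axis; with |QW| = 12.6, W = (27.5, -5.49). Then |FW| = |W − F| = 28.0.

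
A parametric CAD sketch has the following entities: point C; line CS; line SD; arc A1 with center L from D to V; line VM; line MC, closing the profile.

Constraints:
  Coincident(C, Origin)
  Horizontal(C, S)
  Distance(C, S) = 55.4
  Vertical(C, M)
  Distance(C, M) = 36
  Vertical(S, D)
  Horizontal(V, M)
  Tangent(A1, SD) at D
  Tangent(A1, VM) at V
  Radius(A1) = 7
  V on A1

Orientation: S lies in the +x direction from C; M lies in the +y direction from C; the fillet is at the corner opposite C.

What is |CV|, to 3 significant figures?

60.3

C is at the origin; CS is horizontal with |CS| = 55.4 and S on the +x side, so S = (55.4, 0.00). C and M share the same x with |CM| = 36.0 and M on the +y side, so M = (0.00, 36.0). The virtual corner opposite C is at (55.4, 36.0). Tangency of A1 to SD means the radius LD is perpendicular to SD and A1 meets VM tangentially, so LV is at right angles to VM, with radius 7.0, so the center L sits 7.0 in from both sides at L = (48.4, 29.0). That places the tangent points at D = (55.4, 29.0) on SD and V = (48.4, 36.0) on VM. Then |CV| = |V − C| = 60.3.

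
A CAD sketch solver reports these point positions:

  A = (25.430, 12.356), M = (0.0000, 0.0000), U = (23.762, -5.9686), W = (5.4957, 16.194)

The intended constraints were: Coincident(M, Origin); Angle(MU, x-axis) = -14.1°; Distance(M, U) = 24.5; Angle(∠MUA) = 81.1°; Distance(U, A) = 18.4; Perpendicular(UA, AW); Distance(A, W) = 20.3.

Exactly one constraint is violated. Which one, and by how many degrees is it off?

Perpendicular(UA, AW) — off by 5.70°.

M = (0.00, 0.00) ✓; MU at -14.10° ✓; |MU| = 24.50 ✓; ∠MUA = 81.10° ✓; |UA| = 18.40 ✓; ∠(UA, AW) = 84.30° ✗; |AW| = 20.30 ✓.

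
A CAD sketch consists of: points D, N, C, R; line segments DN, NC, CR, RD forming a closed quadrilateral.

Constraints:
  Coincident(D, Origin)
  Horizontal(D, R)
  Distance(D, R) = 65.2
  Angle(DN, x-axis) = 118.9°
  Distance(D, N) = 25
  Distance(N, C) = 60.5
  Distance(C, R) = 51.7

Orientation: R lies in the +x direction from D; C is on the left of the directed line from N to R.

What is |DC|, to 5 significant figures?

63.559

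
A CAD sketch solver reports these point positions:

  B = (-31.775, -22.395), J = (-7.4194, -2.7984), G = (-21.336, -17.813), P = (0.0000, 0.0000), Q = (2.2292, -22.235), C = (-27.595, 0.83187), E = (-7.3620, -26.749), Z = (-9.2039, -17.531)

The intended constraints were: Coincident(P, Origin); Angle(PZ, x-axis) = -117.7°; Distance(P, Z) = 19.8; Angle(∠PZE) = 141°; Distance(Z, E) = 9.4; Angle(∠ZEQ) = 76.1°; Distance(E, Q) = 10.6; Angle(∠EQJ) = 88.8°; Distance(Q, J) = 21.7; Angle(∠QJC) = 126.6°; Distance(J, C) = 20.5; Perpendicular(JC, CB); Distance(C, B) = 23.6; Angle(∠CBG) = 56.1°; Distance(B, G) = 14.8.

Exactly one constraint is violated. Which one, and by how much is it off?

Distance(B, G) = 14.8 — off by 3.40.

P = (0.00, 0.00) ✓; PZ at -117.7° ✓; |PZ| = 19.80 ✓; ∠PZE = 141.0° ✓; |ZE| = 9.400 ✓; ∠ZEQ = 76.10° ✓; |EQ| = 10.60 ✓; ∠EQJ = 88.80° ✓; |QJ| = 21.70 ✓; ∠QJC = 126.6° ✓; |JC| = 20.50 ✓; ∠(JC, CB) = 90.00° ✓; |CB| = 23.60 ✓; ∠CBG = 56.10° ✓; |BG| = 11.40 ✗.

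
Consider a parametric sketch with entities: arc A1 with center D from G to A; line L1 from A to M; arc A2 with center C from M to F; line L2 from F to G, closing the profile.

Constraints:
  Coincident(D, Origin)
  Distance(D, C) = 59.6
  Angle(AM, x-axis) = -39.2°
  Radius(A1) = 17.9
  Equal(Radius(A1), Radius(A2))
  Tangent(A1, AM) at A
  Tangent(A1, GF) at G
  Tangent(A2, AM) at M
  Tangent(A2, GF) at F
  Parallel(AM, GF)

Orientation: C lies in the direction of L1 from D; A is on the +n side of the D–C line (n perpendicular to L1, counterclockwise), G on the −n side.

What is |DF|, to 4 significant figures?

62.23

The slot axis is L1's direction at -39.2°, so u = (cos -39.2°, sin -39.2°) = (0.7749, -0.6320) and n = (−sin -39.2°, cos -39.2°) = (0.6320, 0.7749). D is at the origin and C lies 59.6 along u from D, so C = 59.6·u = (46.19, -37.67). Tangency of A1 to both parallel lines with radius 17.9 puts A and G at D ± 17.9·n: A = (11.31, 13.87), G = (-11.31, -13.87). Equal radii place M and F the same way about C: M = C + 17.9·n = (57.50, -23.80), F = C − 17.9·n = (34.87, -51.54). Then |DF| = |F − D| = 62.23.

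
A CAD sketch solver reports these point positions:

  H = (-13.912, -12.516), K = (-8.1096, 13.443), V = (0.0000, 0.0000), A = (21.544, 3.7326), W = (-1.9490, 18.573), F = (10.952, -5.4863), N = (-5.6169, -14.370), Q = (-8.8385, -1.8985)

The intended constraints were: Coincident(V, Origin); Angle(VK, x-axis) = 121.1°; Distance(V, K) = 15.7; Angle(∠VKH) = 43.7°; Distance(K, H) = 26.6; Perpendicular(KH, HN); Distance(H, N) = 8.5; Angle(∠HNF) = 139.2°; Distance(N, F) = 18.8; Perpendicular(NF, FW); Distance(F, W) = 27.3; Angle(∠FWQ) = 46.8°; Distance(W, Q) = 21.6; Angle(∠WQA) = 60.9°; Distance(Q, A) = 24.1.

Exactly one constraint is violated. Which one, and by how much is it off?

Distance(Q, A) = 24.1 — off by 6.80.

V = (0.00, 0.00) ✓; VK at 121.1° ✓; |VK| = 15.70 ✓; ∠VKH = 43.70° ✓; |KH| = 26.60 ✓; ∠(KH, HN) = 90.00° ✓; |HN| = 8.500 ✓; ∠HNF = 139.2° ✓; |NF| = 18.80 ✓; ∠(NF, FW) = 90.00° ✓; |FW| = 27.30 ✓; ∠FWQ = 46.80° ✓; |WQ| = 21.60 ✓; ∠WQA = 60.90° ✓; |QA| = 30.90 ✗.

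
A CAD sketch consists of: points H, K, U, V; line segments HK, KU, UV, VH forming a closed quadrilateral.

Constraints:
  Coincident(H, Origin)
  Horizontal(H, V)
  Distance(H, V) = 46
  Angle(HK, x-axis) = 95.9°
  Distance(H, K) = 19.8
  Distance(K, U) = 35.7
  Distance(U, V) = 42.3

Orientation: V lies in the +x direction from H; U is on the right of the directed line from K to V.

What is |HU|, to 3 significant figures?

16.3

H is at the origin; H and V share the same y with |HV| = 46.0 and V in +x, so V = (46.0, 0). HK runs at 95.9° with |HK| = 19.8, so K = (-2.04, 19.7). U is determined by |KU| = 35.7 and |UV| = 42.3 together: it lies at the intersection of circle(K, 35.7) and circle(V, 42.3). With |KV| = 51.9, the foot of the radical line on KV is 21.0 from K and the perpendicular offset is √(35.7² − 21.0²) = 28.9. Taking the right-of-KV solution: U = (6.44, -15.0).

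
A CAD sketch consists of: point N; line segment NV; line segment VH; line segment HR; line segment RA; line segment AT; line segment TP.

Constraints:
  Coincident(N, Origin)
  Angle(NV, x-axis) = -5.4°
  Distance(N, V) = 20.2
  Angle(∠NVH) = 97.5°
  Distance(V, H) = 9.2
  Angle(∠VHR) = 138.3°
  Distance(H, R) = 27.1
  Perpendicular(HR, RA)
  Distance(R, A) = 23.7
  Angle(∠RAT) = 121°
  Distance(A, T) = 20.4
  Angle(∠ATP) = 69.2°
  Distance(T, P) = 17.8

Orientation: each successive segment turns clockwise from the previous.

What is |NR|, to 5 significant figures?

32.133

N is at the origin; NV runs at -5.4° with length 20.2, so V = (20.110, -1.9010). ∠NVH = 97.5° gives VH at -87.900° from the x-axis; with |VH| = 9.2, H = (20.447, -11.095). ∠VHR = 138.3° gives HR at -129.60° from the x-axis; with |HR| = 27.1, R = (3.1733, -31.976). Then |NR| = |R − N| = 32.133.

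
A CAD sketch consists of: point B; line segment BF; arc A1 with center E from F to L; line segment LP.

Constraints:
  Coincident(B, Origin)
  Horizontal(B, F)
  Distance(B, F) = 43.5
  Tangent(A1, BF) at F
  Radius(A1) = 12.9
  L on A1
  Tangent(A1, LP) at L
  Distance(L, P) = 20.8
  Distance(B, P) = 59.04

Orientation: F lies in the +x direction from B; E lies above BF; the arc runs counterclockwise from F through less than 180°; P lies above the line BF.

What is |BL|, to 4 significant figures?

58.12

B is at the origin; BF is horizontal with |BF| = 43.5 and F on the +x side, so F = (43.50, 0.000). A1 meets BF tangentially, so EF is at right angles to BF, so E = F + (0, 12.9) = (43.50, 12.90). Since EL ⟂ LP (tangency), |EP| = √(12.9² + 20.8²) = 24.48 regardless of where L sits on A1. So P lies on both circle(B, 59.04) and circle(E, 24.48); the above-BF intersection is P = (45.79, 37.27). L is the foot of the tangent from P: L = (55.05, 18.64).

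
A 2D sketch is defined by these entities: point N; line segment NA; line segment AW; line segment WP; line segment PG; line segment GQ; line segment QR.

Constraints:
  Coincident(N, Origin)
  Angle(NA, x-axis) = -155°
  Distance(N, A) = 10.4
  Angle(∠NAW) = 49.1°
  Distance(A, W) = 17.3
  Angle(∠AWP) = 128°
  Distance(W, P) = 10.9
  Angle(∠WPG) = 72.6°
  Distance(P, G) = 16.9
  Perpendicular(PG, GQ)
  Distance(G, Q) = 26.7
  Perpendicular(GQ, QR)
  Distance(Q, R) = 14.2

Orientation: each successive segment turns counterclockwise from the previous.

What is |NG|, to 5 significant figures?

6.8161

N is at the origin; NA runs at -155.0° with length 10.4, so A = (-9.4256, -4.3952). ∠NAW = 49.1° gives AW at -24.100° from the x-axis; with |AW| = 17.3, W = (6.3664, -11.459). ∠AWP = 128.0° gives WP at 27.900° from the x-axis; with |WP| = 10.9, P = (15.999, -6.3589). ∠WPG = 72.6° gives PG at 135.30° from the x-axis; with |PG| = 16.9, G = (3.9870, 5.5285). Then |NG| = |G − N| = 6.8161.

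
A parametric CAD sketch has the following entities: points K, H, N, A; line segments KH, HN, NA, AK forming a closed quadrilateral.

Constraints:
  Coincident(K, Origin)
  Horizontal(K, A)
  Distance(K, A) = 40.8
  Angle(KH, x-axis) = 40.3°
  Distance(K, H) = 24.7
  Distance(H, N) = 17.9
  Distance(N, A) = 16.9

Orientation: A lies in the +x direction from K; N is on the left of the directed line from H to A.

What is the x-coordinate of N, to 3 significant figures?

36.7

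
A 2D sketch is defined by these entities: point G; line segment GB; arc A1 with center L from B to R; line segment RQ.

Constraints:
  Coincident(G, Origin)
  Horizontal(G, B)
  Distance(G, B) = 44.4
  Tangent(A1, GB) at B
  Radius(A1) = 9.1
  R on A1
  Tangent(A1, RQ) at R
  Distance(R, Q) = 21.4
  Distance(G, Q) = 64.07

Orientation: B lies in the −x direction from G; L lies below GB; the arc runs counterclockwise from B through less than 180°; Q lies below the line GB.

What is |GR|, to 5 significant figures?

53.832

Checks: |LB| = 9.100 ✓; |LR| = 9.100 ✓; ∠(LR, RQ) = 90.00° ✓; |RQ| = 21.40 ✓; |GQ| = 64.07 ✓.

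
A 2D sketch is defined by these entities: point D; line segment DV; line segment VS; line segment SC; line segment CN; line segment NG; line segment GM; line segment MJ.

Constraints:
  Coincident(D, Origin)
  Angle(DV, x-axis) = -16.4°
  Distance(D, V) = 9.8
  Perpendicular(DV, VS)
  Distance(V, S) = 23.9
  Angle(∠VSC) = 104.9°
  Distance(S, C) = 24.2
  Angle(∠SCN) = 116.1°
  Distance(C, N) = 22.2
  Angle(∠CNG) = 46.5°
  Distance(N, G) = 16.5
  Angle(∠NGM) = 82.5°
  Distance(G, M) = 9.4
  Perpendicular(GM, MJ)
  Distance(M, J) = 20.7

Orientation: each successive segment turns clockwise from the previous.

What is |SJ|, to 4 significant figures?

43.68

∠NGM = 82.5° gives GM at -116.4° from the x-axis; with |GM| = 9.4, M = (-19.35, -18.64). GM ⟂ MJ, so MJ runs at 153.6°; with |MJ| = 20.7, J = (-37.89, -9.436). Then |SJ| = |J − S| = 43.68.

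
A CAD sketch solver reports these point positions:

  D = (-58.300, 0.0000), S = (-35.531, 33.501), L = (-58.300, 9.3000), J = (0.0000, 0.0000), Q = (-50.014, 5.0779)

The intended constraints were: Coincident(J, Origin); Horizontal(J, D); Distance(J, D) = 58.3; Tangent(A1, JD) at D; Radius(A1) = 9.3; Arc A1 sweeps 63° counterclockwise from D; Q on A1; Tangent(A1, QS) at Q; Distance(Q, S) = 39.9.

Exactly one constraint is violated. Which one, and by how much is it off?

Distance(Q, S) = 39.9 — off by 8.00.

J = (0.00, 0.00) ✓; J.y = 0.00, D.y = 0.00 ✓; |JD| = 58.30 ✓; ∠(LD, DJ) = 90.00° ✓; |LD| = 9.300 ✓; bearing(L→Q) − bearing(L→D) = 63.00° ✓; |LQ| = 9.300 ✓; ∠(LQ, QS) = 90.00° ✓; |QS| = 31.90 ✗.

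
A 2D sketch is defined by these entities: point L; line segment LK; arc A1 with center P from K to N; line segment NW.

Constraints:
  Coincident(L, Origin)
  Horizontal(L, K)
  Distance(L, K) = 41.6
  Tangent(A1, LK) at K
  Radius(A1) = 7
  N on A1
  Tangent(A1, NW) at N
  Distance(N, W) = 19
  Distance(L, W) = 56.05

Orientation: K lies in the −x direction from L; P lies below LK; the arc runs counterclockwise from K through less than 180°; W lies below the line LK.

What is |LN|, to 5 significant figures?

49.015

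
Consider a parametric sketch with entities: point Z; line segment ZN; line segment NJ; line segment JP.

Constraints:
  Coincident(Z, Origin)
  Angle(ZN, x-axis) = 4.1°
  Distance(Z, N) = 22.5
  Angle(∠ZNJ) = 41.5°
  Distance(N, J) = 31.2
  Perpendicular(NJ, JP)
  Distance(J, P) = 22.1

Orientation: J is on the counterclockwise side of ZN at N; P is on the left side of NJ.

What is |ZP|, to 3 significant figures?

16.0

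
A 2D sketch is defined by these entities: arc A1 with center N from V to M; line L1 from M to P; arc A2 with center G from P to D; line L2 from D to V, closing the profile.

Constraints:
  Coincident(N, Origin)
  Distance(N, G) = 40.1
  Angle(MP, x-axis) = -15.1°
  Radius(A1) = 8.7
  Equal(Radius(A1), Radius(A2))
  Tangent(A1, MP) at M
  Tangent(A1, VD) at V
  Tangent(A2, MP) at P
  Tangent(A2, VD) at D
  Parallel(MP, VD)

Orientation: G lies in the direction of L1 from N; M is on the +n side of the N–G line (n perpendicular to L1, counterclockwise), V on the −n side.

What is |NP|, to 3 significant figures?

41.0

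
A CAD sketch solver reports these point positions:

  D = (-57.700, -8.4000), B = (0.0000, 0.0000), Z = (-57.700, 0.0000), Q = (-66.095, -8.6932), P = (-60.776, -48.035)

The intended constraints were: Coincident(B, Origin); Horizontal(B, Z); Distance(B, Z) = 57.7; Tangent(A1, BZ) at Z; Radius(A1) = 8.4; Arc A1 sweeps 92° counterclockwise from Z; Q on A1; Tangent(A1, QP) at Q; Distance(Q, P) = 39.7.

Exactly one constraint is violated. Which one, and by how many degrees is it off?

Tangent(A1, QP) at Q — off by 5.70°.

B = (0.00, 0.00) ✓; B.y = 0.00, Z.y = 0.00 ✓; |BZ| = 57.70 ✓; ∠(DZ, ZB) = 90.00° ✓; |DZ| = 8.400 ✓; bearing(D→Q) − bearing(D→Z) = 92.00° ✓; |DQ| = 8.400 ✓; ∠(DQ, QP) = 84.30° ✗; |QP| = 39.70 ✓.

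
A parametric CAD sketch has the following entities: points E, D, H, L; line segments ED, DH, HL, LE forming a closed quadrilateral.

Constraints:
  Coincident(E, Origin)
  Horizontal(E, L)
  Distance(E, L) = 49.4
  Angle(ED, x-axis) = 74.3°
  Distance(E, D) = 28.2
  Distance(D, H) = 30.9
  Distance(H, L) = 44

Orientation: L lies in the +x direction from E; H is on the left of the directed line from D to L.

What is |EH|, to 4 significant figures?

54.31

Checks: E.y = 0.00, L.y = 0.00 ✓; |DH| = 30.90 ✓; |HL| = 44.00 ✓.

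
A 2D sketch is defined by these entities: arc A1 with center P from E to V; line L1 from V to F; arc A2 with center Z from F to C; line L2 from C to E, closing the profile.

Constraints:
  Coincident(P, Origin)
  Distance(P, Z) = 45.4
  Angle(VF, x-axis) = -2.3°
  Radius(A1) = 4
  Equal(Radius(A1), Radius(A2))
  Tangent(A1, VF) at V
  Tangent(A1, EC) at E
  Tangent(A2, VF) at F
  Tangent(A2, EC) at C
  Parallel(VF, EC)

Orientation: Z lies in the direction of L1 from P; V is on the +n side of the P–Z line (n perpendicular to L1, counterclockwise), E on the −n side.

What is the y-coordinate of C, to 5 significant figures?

-5.8188

The slot axis is L1's direction at -2.3°, so u = (cos -2.3°, sin -2.3°) = (0.99919, -0.040132) and n = (−sin -2.3°, cos -2.3°) = (0.040132, 0.99919). P is at the origin and Z lies 45.4 along u from P, so Z = 45.4·u = (45.363, -1.8220). Tangency of A1 to both parallel lines with radius 4.0 puts V and E at P ± 4.0·n: V = (0.16053, 3.9968), E = (-0.16053, -3.9968). Equal radii place F and C the same way about Z: F = Z + 4.0·n = (45.524, 2.1748), C = Z − 4.0·n = (45.203, -5.8188). So C.y = -5.8188.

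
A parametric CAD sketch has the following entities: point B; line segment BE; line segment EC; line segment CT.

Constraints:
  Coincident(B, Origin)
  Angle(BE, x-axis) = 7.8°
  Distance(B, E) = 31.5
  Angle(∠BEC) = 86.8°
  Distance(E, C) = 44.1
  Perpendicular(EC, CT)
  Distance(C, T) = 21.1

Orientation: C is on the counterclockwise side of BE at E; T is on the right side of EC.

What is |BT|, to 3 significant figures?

67.5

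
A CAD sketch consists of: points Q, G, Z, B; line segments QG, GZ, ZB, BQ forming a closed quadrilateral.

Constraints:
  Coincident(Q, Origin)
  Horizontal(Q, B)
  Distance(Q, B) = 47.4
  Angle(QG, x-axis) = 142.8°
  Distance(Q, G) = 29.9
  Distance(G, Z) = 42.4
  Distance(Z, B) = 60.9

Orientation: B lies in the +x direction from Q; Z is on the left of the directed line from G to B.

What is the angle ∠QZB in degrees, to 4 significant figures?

50.12°

Checks: |GZ| = 42.40 ✓; |ZB| = 60.90 ✓.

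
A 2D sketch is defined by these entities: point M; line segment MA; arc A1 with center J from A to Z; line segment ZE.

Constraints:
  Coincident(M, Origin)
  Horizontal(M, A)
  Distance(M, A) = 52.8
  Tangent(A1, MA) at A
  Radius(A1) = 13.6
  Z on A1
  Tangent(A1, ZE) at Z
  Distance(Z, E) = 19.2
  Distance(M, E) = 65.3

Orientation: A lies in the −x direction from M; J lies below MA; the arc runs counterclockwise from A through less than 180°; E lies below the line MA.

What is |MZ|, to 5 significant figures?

67.552

M is at the origin; M and A share the same y with |MA| = 52.8 and A on the −x side, so A = (-52.800, 0.0000). The tangent condition forces JA to be normal to MA, so J = A + (0, -13.6) = (-52.800, -13.600). Since JZ ⟂ ZE (tangency), |JE| = √(13.6² + 19.2²) = 23.529 regardless of where Z sits on A1. So E lies on both circle(M, 65.3) and circle(J, 23.529); the below-MA intersection is E = (-53.730, -37.110). Z is the foot of the tangent from E: Z = (-64.200, -21.016).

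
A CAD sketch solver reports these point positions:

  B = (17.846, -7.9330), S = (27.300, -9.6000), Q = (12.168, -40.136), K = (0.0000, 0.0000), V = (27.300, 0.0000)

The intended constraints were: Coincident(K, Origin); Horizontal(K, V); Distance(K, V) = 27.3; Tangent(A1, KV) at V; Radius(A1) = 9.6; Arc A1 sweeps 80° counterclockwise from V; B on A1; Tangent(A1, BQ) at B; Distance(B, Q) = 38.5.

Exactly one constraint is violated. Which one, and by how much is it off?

Distance(B, Q) = 38.5 — off by 5.80.

K = (0.00, 0.00) ✓; K.y = 0.00, V.y = 0.00 ✓; |KV| = 27.30 ✓; ∠(SV, VK) = 90.00° ✓; |SV| = 9.600 ✓; bearing(S→B) − bearing(S→V) = 80.00° ✓; |SB| = 9.600 ✓; ∠(SB, BQ) = 90.00° ✓; |BQ| = 32.70 ✗.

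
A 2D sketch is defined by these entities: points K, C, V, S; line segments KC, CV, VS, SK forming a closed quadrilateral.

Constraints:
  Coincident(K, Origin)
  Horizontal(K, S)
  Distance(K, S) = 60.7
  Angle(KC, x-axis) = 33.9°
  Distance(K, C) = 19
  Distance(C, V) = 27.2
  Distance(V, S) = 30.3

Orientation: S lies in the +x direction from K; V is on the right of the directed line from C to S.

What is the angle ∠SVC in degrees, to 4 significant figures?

106.7°

Checks: |CV| = 27.20 ✓; |VS| = 30.30 ✓.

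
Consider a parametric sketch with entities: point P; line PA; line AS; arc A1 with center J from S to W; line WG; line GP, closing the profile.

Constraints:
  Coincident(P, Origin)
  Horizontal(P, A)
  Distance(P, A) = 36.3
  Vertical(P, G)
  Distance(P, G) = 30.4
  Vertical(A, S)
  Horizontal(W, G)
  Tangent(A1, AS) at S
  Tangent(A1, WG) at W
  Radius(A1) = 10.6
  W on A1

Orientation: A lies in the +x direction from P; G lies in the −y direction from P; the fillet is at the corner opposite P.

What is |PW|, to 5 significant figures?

39.808

P is at the origin; P and A share the same y with |PA| = 36.3 and A on the +x side, so A = (36.300, 0.0000). PG is vertical with |PG| = 30.4 and G on the −y side, so G = (0.0000, -30.400). The virtual corner opposite P is at (36.300, -30.400). The tangent condition forces JS to be normal to AS and since A1 is tangent to WG there, JW ⟂ WG, with radius 10.6, so the center J sits 10.6 in from both sides at J = (25.700, -19.800). That places the tangent points at S = (36.300, -19.800) on AS and W = (25.700, -30.400) on WG. Then |PW| = |W − P| = 39.808.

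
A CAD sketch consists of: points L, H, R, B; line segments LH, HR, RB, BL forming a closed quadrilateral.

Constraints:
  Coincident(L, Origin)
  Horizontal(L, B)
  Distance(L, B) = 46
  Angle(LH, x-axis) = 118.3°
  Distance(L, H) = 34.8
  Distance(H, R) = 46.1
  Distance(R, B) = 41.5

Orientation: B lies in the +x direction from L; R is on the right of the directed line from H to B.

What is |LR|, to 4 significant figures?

11.30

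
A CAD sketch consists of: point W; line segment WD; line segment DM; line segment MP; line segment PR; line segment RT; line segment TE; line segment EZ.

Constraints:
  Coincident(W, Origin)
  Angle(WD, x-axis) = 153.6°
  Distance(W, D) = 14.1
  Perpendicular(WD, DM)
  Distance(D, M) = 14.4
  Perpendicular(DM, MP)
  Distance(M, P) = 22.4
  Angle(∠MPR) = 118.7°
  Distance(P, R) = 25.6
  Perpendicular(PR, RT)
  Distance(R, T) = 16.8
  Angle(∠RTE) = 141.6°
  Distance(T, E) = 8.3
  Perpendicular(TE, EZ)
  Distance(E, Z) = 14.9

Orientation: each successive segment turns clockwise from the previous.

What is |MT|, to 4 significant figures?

36.47

∠MPR = 118.7° gives PR at -87.70° from the x-axis; with |PR| = 25.6, R = (14.86, -16.37). The perpendicularity gives RT at right angles to PR, so RT runs at -177.7°; with |RT| = 16.8, T = (-1.922, -17.05). Then |MT| = |T − M| = 36.47.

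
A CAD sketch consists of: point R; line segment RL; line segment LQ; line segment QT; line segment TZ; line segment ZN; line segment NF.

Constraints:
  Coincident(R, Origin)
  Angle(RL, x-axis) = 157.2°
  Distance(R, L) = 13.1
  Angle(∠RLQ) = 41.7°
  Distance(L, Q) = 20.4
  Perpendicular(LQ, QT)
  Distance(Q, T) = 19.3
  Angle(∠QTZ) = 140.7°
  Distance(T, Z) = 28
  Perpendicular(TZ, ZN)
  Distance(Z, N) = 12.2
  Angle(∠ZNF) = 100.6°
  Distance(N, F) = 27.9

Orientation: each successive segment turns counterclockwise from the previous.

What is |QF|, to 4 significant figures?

16.33

R is at the origin; RL runs at 157.2° with length 13.1, so L = (-12.08, 5.076). ∠RLQ = 41.7° gives LQ at -64.50° from the x-axis; with |LQ| = 20.4, Q = (-3.294, -13.34). LQ ⟂ QT, so QT runs at 25.50°; with |QT| = 19.3, T = (14.13, -5.027). ∠QTZ = 140.7° gives TZ at 64.80° from the x-axis; with |TZ| = 28.0, Z = (26.05, 20.31). TZ is perpendicular to ZN, so ZN runs at 154.8°; with |ZN| = 12.2, N = (15.01, 25.50). ∠ZNF = 100.6° gives NF at -125.8° from the x-axis; with |NF| = 27.9, F = (-1.311, 2.874). Then |QF| = |F − Q| = 16.33.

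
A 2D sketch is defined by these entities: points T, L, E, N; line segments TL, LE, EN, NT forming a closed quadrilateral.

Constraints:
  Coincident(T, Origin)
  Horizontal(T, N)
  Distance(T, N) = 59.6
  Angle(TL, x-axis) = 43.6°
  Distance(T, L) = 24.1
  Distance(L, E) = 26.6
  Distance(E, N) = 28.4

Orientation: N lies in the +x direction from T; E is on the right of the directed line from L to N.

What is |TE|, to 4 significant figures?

32.32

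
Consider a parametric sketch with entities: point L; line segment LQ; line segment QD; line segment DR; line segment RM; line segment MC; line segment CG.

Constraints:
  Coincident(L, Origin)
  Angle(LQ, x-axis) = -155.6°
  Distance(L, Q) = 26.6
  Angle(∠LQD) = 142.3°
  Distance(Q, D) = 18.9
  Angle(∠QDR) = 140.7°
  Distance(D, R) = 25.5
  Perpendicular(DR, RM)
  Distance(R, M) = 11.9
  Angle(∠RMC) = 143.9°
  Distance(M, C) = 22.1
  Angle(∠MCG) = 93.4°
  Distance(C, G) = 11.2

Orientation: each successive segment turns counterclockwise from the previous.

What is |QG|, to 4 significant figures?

21.22

∠RMC = 143.9° gives MC at 47.50° from the x-axis; with |MC| = 22.1, C = (-1.432, -34.04). ∠MCG = 93.4° gives CG at 134.1° from the x-axis; with |CG| = 11.2, G = (-9.226, -26.00). Then |QG| = |G − Q| = 21.22.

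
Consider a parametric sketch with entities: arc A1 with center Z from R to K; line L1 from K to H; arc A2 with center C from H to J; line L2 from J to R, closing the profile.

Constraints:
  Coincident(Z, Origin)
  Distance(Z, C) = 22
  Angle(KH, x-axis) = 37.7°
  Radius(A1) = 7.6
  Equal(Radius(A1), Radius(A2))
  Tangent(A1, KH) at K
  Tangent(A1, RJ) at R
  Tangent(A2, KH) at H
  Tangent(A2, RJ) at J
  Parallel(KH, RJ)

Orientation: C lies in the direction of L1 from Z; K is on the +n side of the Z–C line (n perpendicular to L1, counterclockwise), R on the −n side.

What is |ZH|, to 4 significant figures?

23.28

Tangency of A1 to both parallel lines with radius 7.6 puts K and R at Z ± 7.6·n: K = (-4.648, 6.013), R = (4.648, -6.013). Equal radii place H and J the same way about C: H = C + 7.6·n = (12.76, 19.47), J = C − 7.6·n = (22.05, 7.440). Then |ZH| = |H − Z| = 23.28.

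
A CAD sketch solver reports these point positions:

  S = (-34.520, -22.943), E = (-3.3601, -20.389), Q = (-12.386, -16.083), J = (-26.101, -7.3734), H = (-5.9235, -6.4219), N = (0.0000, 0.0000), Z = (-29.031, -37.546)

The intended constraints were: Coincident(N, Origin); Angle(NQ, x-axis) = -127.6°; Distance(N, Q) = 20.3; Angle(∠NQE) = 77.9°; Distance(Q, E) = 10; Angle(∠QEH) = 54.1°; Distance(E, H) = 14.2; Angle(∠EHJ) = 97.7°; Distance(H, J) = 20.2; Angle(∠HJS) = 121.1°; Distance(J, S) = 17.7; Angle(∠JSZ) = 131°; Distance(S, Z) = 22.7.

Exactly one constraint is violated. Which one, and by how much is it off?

Distance(S, Z) = 22.7 — off by 7.10.

N = (0.00, 0.00) ✓; NQ at -127.6° ✓; |NQ| = 20.30 ✓; ∠NQE = 77.90° ✓; |QE| = 10.00 ✓; ∠QEH = 54.10° ✓; |EH| = 14.20 ✓; ∠EHJ = 97.70° ✓; |HJ| = 20.20 ✓; ∠HJS = 121.1° ✓; |JS| = 17.70 ✓; ∠JSZ = 131.0° ✓; |SZ| = 15.60 ✗.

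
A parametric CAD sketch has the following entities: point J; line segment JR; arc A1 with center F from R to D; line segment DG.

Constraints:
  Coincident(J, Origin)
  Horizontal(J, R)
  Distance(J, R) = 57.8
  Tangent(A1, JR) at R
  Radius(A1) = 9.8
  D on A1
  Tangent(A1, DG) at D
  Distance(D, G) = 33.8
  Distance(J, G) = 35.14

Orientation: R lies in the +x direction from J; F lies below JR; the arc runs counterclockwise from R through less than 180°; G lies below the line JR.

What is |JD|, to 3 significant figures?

51.5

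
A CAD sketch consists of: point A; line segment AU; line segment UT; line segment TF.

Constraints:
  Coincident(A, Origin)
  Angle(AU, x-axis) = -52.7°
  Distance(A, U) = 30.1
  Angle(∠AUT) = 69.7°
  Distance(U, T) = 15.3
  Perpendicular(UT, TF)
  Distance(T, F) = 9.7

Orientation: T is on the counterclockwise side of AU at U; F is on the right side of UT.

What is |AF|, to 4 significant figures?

38.24

∠AUT = 69.7°, so UT runs at -52.7° + (180° − 69.7°) = 57.60° from the x-axis; with |UT| = 15.3, T = U + 15.3·(cos 57.60°, sin 57.60°) = (26.44, -11.03). UT ⟂ TF; with |TF| = 9.7 on the right of UT, F = T + 9.7·(0.8443, -0.5358) = (34.63, -16.22). Then |AF| = |F − A| = 38.24.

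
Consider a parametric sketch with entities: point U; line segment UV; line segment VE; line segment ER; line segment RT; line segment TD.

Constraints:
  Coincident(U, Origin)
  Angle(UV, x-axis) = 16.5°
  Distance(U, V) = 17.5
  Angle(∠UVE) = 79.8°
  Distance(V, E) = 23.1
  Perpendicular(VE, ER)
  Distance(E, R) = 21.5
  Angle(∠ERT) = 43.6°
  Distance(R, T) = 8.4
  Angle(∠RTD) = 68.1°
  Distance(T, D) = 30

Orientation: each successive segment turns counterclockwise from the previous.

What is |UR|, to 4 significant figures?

20.45

U is at the origin; UV runs at 16.5° with length 17.5, so V = (16.78, 4.970). ∠UVE = 79.8° gives VE at 116.7° from the x-axis; with |VE| = 23.1, E = (6.400, 25.61). VE is perpendicular to ER, so ER runs at -153.3°; with |ER| = 21.5, R = (-12.81, 15.95). Then |UR| = |R − U| = 20.45.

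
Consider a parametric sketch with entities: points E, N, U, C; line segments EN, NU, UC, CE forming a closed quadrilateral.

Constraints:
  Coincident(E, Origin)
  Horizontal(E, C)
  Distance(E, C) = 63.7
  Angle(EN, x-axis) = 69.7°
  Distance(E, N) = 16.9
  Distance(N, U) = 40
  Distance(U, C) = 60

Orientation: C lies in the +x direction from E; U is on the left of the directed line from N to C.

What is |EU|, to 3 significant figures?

56.5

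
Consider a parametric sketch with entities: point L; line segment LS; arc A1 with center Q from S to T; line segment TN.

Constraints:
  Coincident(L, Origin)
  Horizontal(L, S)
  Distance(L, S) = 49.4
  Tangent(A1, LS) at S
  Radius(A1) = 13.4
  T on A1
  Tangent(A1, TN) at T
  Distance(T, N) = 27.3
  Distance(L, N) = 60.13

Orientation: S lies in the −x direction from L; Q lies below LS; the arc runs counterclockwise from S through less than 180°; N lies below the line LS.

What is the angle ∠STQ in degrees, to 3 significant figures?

25.0°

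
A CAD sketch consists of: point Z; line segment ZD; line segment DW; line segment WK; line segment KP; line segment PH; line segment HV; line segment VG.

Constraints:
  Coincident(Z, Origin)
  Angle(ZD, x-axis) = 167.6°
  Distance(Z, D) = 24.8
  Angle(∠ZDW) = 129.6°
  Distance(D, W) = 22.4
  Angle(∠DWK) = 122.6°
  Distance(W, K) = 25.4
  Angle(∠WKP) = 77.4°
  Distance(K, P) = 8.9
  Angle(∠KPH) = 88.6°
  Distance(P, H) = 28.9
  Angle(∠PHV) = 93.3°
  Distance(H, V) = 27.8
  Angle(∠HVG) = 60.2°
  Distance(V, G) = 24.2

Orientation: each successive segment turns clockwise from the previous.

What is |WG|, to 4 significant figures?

21.41

Z is at the origin; ZD runs at 167.6° with length 24.8, so D = (-24.22, 5.325). ∠ZDW = 129.6° gives DW at 117.2° from the x-axis; with |DW| = 22.4, W = (-34.46, 25.25). ∠DWK = 122.6° gives WK at 59.80° from the x-axis; with |WK| = 25.4, K = (-21.68, 47.20). ∠WKP = 77.4° gives KP at -42.80° from the x-axis; with |KP| = 8.9, P = (-15.15, 41.15). ∠KPH = 88.6° gives PH at -134.2° from the x-axis; with |PH| = 28.9, H = (-35.30, 20.44). ∠PHV = 93.3° gives HV at 139.1° from the x-axis; with |HV| = 27.8, V = (-56.31, 38.64). ∠HVG = 60.2° gives VG at 19.30° from the x-axis; with |VG| = 24.2, G = (-33.47, 46.64). Then |WG| = |G − W| = 21.41.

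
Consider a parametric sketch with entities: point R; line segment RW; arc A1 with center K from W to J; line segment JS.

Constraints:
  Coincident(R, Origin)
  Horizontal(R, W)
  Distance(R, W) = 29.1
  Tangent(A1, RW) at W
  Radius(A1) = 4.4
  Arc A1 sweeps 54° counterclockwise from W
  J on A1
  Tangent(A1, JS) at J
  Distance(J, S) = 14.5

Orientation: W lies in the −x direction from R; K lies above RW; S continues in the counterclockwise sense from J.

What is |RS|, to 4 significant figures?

21.75

On A1, W sits at bearing -90° from K; a 54° counterclockwise sweep puts J at bearing -36°, so J = K + 4.4·(cos -36°, sin -36°) = (-25.54, 1.814). A1 meets JS tangentially, so KJ is at right angles to JS, so JS runs along (−sin -36°, cos -36°); with |JS| = 14.5, S = (-17.02, 13.54). Then |RS| = |S − R| = 21.75.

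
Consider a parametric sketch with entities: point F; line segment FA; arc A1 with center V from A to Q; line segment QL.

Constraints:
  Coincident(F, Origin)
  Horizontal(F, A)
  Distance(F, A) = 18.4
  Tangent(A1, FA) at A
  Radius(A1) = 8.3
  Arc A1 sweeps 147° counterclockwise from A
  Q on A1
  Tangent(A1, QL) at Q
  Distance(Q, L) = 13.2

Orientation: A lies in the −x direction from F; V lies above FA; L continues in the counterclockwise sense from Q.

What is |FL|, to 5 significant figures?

33.564

On A1, A sits at bearing -90° from V; a 147° counterclockwise sweep puts Q at bearing 57°, so Q = V + 8.3·(cos 57°, sin 57°) = (-13.879, 15.261). The tangent condition forces VQ to be normal to QL, so QL runs along (−sin 57°, cos 57°); with |QL| = 13.2, L = (-24.950, 22.450). Then |FL| = |L − F| = 33.564.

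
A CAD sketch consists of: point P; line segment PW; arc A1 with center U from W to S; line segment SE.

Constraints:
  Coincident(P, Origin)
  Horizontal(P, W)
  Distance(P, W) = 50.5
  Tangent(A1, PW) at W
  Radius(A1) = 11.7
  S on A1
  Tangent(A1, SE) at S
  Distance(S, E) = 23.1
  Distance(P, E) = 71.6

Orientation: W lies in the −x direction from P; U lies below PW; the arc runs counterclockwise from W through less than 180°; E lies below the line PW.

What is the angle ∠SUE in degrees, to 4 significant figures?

63.14°

P is at the origin; PW is horizontal with |PW| = 50.5 and W on the −x side, so W = (-50.50, 0.000). A1 meets PW tangentially, so UW is at right angles to PW, so U = W + (0, -11.7) = (-50.50, -11.70). Since US ⟂ SE (tangency), |UE| = √(11.7² + 23.1²) = 25.89 regardless of where S sits on A1. So E lies on both circle(P, 71.6) and circle(U, 25.89); the below-PW intersection is E = (-62.73, -34.53). S is the foot of the tangent from E: S = (-62.20, -11.43).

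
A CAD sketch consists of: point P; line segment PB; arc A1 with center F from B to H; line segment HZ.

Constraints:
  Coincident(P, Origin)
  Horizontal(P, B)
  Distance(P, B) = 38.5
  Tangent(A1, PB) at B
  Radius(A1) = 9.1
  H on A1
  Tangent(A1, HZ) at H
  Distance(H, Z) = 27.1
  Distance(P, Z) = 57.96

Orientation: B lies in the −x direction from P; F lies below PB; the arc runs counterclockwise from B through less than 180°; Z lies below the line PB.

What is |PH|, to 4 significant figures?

48.61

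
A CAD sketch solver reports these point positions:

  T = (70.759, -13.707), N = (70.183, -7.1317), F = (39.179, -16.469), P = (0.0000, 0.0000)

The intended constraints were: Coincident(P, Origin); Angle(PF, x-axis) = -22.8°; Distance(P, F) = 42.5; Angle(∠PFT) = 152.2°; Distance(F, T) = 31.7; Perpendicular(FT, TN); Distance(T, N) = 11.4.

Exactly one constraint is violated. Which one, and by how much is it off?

Distance(T, N) = 11.4 — off by 4.80.

P = (0.00, 0.00) ✓; PF at -22.80° ✓; |PF| = 42.50 ✓; ∠PFT = 152.2° ✓; |FT| = 31.70 ✓; ∠(FT, TN) = 90.01° ✓; |TN| = 6.600 ✗.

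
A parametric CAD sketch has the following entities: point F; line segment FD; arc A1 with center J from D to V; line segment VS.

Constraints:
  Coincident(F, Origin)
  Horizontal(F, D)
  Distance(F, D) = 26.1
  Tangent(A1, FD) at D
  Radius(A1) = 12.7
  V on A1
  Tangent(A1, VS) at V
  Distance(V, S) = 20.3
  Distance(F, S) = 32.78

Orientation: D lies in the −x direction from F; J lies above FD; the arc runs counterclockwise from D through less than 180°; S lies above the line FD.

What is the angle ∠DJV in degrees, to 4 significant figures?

81.87°

Checks: |JV| = 12.70 ✓; ∠(JV, VS) = 90.00° ✓; |VS| = 20.30 ✓; |FS| = 32.78 ✓.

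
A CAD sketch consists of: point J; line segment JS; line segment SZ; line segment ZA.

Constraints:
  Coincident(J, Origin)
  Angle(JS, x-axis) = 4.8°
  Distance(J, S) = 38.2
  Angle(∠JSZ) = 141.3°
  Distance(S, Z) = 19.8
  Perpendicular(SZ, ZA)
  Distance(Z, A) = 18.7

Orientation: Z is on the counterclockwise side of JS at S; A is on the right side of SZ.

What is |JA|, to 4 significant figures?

65.38

J is at the origin; JS runs at 4.8° with length 38.2, so S = 38.2·(cos 4.8°, sin 4.8°) = (38.07, 3.196). ∠JSZ = 141.3°, so SZ runs at 4.8° + (180° − 141.3°) = 43.50° from the x-axis; with |SZ| = 19.8, Z = S + 19.8·(cos 43.50°, sin 43.50°) = (52.43, 16.83). The perpendicularity gives ZA at right angles to SZ; with |ZA| = 18.7 on the right of SZ, A = Z + 18.7·(0.6884, -0.7254) = (65.30, 3.261). Then |JA| = |A − J| = 65.38.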